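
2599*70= 181930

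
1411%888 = 523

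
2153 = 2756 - 603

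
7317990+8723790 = 16041780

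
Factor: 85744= 2^4*23^1*233^1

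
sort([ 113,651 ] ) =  [ 113,  651 ] 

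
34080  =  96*355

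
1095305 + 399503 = 1494808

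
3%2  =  1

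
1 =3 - 2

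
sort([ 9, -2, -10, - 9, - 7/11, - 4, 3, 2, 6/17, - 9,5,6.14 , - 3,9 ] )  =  [ - 10, - 9, - 9, - 4 , - 3,-2, - 7/11, 6/17, 2,3, 5, 6.14, 9,9 ] 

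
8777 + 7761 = 16538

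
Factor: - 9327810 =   -  2^1 * 3^1*5^1* 310927^1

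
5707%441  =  415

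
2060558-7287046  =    -  5226488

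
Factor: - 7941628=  - 2^2*1985407^1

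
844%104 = 12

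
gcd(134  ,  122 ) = 2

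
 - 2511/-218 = 2511/218 = 11.52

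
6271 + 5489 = 11760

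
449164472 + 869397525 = 1318561997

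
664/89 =664/89 = 7.46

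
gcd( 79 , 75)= 1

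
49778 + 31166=80944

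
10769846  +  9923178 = 20693024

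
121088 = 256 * 473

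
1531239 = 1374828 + 156411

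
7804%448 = 188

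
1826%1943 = 1826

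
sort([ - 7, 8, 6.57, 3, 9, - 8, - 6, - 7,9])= [  -  8 ,-7, - 7, - 6, 3,6.57, 8,9,  9] 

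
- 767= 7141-7908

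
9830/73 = 9830/73 = 134.66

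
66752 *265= 17689280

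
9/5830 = 9/5830 = 0.00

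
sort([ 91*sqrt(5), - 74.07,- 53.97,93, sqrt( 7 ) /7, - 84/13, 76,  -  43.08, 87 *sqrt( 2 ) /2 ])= [ - 74.07, - 53.97,  -  43.08  , - 84/13, sqrt( 7 )/7,  87*sqrt( 2 )/2,  76, 93,  91*sqrt(5 )]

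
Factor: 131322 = 2^1*3^1*43^1 * 509^1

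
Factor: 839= 839^1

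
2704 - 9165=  - 6461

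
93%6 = 3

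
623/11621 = 623/11621 = 0.05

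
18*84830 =1526940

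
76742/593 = 129 + 245/593 = 129.41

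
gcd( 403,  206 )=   1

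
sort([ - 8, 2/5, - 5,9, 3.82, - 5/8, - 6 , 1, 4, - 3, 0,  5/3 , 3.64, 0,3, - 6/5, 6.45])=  [ - 8,-6, - 5, - 3,-6/5, - 5/8,  0, 0 , 2/5, 1, 5/3,3, 3.64, 3.82,4, 6.45, 9]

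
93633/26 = 3601+7/26 = 3601.27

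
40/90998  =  20/45499 = 0.00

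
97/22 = 97/22 = 4.41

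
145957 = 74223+71734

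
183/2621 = 183/2621 = 0.07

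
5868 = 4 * 1467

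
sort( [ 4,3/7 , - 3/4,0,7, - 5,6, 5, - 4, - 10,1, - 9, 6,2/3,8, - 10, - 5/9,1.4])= [ - 10,-10,-9  ,-5, - 4, - 3/4, - 5/9,0,3/7,2/3,1,1.4 , 4 , 5, 6,6,7, 8] 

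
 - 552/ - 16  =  69/2 = 34.50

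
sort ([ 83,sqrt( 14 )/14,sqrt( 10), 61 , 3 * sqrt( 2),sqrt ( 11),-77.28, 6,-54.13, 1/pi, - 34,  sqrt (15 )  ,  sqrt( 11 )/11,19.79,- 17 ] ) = [ -77.28, - 54.13,-34, - 17,sqrt( 14 )/14,sqrt(11)/11,1/pi,sqrt( 10), sqrt( 11 ),sqrt( 15), 3*sqrt( 2),  6,19.79,61,83 ] 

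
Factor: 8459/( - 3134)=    - 2^ ( - 1)*  11^1*769^1* 1567^( - 1 )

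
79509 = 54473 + 25036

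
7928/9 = 7928/9 = 880.89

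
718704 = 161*4464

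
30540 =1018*30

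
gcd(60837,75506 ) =1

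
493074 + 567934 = 1061008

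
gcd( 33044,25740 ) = 44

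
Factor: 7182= 2^1*3^3*7^1*19^1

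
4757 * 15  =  71355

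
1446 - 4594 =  - 3148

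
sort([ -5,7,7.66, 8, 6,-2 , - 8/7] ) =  [ - 5, - 2, - 8/7 , 6, 7, 7.66, 8]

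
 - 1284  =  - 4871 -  - 3587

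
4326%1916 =494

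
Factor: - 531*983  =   - 3^2*59^1* 983^1= - 521973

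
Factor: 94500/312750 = 42/139=2^1*3^1 * 7^1*139^( - 1 ) 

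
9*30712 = 276408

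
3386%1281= 824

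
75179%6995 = 5229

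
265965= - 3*( - 88655)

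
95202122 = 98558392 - 3356270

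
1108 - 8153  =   - 7045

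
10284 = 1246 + 9038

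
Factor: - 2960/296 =-2^1*5^1 = -  10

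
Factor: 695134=2^1*  11^1 * 19^1*1663^1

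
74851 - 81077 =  - 6226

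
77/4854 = 77/4854 = 0.02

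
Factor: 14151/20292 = 53/76  =  2^( - 2 ) * 19^( -1 ) * 53^1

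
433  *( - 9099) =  - 3939867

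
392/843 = 392/843 = 0.47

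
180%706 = 180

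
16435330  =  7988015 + 8447315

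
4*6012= 24048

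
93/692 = 93/692= 0.13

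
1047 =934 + 113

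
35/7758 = 35/7758 = 0.00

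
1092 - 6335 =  - 5243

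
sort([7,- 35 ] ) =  [ - 35, 7] 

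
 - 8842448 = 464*(-19057)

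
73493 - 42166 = 31327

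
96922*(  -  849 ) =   -  82286778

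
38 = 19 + 19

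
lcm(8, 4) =8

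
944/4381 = 944/4381= 0.22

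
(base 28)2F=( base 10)71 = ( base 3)2122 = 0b1000111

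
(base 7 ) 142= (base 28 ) 2n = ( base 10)79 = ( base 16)4F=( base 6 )211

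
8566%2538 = 952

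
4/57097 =4/57097 = 0.00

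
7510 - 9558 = -2048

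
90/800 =9/80  =  0.11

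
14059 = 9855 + 4204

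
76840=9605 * 8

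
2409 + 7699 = 10108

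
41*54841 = 2248481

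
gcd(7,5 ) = 1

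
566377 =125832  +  440545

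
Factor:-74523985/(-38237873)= 5^1*19^1 * 784463^1*38237873^( - 1 )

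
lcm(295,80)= 4720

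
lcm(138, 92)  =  276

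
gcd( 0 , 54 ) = 54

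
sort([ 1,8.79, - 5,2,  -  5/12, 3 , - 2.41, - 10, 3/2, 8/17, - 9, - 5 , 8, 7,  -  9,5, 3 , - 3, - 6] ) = [ - 10,-9,  -  9,  -  6, - 5, - 5,-3, - 2.41,  -  5/12,8/17, 1, 3/2  ,  2,3, 3,  5, 7,8, 8.79] 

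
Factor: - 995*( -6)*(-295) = -2^1*3^1*5^2*59^1 * 199^1 = - 1761150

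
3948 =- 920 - -4868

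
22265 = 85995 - 63730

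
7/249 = 7/249 = 0.03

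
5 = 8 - 3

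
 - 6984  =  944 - 7928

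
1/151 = 1/151= 0.01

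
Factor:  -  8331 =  - 3^1*2777^1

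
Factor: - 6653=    - 6653^1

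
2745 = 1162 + 1583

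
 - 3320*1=-3320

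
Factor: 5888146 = 2^1*11^1* 267643^1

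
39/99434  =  39/99434 = 0.00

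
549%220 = 109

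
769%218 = 115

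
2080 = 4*520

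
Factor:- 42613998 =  - 2^1 * 3^1 * 7^1 *19^1*53401^1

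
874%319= 236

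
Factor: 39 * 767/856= 2^(-3 )*3^1*13^2*59^1*107^(-1 ) = 29913/856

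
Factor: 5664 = 2^5 * 3^1*59^1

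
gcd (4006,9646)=2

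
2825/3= 2825/3 = 941.67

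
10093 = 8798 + 1295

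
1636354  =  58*28213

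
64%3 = 1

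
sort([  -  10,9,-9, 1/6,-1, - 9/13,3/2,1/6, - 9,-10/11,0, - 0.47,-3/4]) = [ - 10, - 9, - 9, -1, - 10/11 , -3/4,  -  9/13 ,-0.47, 0,  1/6,1/6,3/2,9] 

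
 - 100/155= - 20/31 = -0.65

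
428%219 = 209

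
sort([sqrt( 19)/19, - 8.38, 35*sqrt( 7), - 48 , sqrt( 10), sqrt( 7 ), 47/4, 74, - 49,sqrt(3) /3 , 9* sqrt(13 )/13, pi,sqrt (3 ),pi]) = [ - 49,-48, - 8.38,  sqrt ( 19)/19, sqrt( 3 ) /3, sqrt( 3 )  ,  9*sqrt( 13)/13 , sqrt(7), pi, pi, sqrt(10),47/4,74, 35*sqrt( 7 ) ]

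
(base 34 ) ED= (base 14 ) 26d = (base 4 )13221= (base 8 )751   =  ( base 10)489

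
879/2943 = 293/981 = 0.30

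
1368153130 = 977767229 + 390385901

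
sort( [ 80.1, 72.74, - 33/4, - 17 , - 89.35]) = [ - 89.35, - 17, - 33/4, 72.74,  80.1]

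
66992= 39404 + 27588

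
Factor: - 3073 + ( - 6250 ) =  - 9323^1 = - 9323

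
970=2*485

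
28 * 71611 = 2005108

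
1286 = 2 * 643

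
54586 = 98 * 557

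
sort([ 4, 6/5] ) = [ 6/5, 4] 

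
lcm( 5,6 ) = 30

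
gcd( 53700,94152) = 12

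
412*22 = 9064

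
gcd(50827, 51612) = 1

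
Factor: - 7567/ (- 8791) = 7^1*23^1*47^1*59^(- 1) *149^(-1)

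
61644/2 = 30822 = 30822.00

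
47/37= 47/37 = 1.27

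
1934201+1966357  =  3900558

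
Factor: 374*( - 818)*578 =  - 2^3*11^1*17^3 * 409^1 = - 176828696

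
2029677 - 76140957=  - 74111280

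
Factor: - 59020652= - 2^2*31^1*475973^1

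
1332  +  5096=6428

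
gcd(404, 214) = 2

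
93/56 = 93/56 = 1.66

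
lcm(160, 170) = 2720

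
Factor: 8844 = 2^2*3^1*11^1*67^1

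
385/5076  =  385/5076= 0.08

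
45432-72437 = - 27005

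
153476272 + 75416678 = 228892950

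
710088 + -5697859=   -  4987771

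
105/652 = 105/652 = 0.16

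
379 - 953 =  - 574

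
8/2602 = 4/1301 = 0.00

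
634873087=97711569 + 537161518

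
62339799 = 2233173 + 60106626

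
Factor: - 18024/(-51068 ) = 6/17 = 2^1 * 3^1 * 17^(-1)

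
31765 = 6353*5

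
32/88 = 4/11 = 0.36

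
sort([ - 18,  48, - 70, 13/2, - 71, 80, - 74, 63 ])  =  [ - 74, - 71, - 70, -18, 13/2, 48, 63 , 80 ]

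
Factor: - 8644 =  - 2^2* 2161^1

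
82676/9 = 82676/9 = 9186.22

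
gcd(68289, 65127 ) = 51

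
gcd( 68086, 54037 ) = 1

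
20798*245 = 5095510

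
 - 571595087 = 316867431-888462518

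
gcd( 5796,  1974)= 42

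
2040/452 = 4 + 58/113 = 4.51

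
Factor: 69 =3^1*  23^1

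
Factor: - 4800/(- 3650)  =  96/73 = 2^5 * 3^1*73^( - 1 )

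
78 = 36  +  42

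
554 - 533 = 21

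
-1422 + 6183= 4761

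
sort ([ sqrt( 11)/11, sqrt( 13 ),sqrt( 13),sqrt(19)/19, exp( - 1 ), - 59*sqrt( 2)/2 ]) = [ - 59*sqrt(2)/2, sqrt(19 ) /19, sqrt(11 )/11, exp( - 1), sqrt( 13 ), sqrt( 13)]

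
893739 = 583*1533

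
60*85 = 5100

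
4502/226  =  2251/113 = 19.92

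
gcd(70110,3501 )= 9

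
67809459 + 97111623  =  164921082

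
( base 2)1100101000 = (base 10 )808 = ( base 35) n3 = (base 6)3424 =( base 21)1HA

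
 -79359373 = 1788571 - 81147944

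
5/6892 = 5/6892= 0.00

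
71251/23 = 71251/23 = 3097.87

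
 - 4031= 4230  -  8261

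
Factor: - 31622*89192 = -2^4 *97^1*163^1*11149^1=   -2820429424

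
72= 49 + 23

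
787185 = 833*945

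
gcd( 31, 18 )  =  1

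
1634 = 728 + 906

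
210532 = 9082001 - 8871469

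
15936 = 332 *48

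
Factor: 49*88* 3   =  2^3*3^1*7^2 * 11^1 = 12936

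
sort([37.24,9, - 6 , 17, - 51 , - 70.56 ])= [-70.56, - 51, - 6, 9 , 17,37.24 ] 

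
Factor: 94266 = 2^1 * 3^2 * 5237^1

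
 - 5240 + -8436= -13676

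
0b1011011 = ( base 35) 2L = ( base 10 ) 91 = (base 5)331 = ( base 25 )3G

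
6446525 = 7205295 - 758770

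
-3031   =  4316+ - 7347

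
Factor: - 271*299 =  - 13^1*23^1*271^1 = - 81029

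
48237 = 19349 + 28888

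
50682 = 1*50682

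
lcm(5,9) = 45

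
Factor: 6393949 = 29^1*97^1 * 2273^1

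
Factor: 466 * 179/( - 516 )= -41707/258 = -2^( - 1 )*3^( - 1)*43^(  -  1 )*179^1*233^1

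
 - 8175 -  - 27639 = 19464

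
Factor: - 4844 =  - 2^2*7^1*173^1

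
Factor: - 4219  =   - 4219^1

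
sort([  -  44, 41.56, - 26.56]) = [ - 44,  -  26.56, 41.56 ]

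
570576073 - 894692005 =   -  324115932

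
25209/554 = 45 + 279/554 = 45.50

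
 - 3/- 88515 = 1/29505=0.00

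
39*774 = 30186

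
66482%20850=3932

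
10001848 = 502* 19924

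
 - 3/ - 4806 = 1/1602 = 0.00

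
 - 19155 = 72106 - 91261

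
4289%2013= 263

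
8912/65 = 137 + 7/65 = 137.11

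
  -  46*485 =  - 22310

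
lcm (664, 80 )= 6640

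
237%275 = 237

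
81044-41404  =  39640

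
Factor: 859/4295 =5^( - 1 )= 1/5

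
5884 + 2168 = 8052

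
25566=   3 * 8522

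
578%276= 26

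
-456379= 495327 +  - 951706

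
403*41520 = 16732560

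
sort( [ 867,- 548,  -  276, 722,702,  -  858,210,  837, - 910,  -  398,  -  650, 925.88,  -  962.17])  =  [  -  962.17, - 910, - 858, - 650 , - 548,-398,-276, 210,702, 722, 837,867,925.88]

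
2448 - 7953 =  - 5505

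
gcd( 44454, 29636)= 14818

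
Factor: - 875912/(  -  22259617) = 2^3 * 29^( - 1) * 103^1*157^(  -  1) * 1063^1*4889^( - 1 )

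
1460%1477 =1460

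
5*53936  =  269680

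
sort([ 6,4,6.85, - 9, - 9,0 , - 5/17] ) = [ - 9, - 9,- 5/17,0 , 4, 6,6.85]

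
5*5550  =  27750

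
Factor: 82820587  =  82820587^1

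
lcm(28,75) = 2100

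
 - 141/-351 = 47/117 = 0.40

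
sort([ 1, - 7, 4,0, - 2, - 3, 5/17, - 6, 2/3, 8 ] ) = [  -  7, -6, - 3, - 2, 0,5/17 , 2/3 , 1, 4,8]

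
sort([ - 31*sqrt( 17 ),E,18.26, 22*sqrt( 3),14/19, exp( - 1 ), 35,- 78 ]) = [ - 31*sqrt(17),-78, exp( - 1 ) , 14/19,  E, 18.26,35,22*sqrt( 3 ) ] 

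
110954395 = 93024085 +17930310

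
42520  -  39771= 2749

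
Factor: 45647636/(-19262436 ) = -11411909/4815609 = - 3^(- 1)*  67^1*401^(  -  1 )*4003^(  -  1)*170327^1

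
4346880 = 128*33960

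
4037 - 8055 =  - 4018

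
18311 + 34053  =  52364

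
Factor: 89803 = 7^1*12829^1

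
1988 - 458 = 1530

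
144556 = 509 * 284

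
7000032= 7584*923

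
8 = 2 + 6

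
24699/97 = 24699/97 = 254.63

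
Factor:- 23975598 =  - 2^1*3^1 * 3995933^1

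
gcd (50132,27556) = 332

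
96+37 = 133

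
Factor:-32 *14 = - 2^6*7^1=- 448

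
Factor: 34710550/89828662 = 5^2*7^(-1)*11^( - 1 )*23^( - 1 )*3623^( - 1) * 99173^1 = 2479325/6416333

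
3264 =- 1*(-3264) 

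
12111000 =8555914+3555086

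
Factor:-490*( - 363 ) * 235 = 2^1*3^1*5^2*7^2*11^2*47^1  =  41799450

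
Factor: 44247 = 3^1*7^3*43^1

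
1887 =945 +942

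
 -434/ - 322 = 31/23=1.35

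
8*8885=71080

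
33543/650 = 33543/650= 51.60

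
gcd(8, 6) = 2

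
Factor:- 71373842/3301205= - 2^1*5^( - 1)  *  19^1*31^1*60589^1*660241^ ( - 1 )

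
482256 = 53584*9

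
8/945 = 8/945 = 0.01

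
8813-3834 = 4979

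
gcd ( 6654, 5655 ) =3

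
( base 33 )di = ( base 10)447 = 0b110111111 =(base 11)377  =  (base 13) 285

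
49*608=29792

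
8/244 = 2/61 = 0.03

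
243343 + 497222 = 740565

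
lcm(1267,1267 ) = 1267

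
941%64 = 45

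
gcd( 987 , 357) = 21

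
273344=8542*32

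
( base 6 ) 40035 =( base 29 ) 65g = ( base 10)5207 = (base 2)1010001010111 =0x1457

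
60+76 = 136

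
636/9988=159/2497 = 0.06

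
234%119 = 115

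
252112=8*31514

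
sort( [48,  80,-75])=[  -  75, 48,  80]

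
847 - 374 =473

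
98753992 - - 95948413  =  194702405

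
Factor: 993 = 3^1*331^1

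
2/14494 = 1/7247 = 0.00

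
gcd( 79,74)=1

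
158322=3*52774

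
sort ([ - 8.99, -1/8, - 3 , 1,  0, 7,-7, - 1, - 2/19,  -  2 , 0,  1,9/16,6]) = [ - 8.99, - 7, - 3, - 2, - 1, - 1/8, - 2/19,0,0, 9/16,1,1,6,7]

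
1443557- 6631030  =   - 5187473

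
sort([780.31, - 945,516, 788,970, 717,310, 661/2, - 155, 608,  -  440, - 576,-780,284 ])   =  [ - 945, - 780, - 576,  -  440, - 155, 284 , 310, 661/2, 516, 608,  717, 780.31, 788, 970 ] 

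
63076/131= 63076/131 =481.50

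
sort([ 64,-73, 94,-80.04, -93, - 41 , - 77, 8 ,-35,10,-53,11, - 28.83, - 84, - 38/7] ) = [ - 93,-84,  -  80.04,-77,- 73,- 53,-41, - 35, - 28.83,-38/7, 8,10,  11,64,94]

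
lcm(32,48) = 96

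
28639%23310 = 5329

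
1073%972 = 101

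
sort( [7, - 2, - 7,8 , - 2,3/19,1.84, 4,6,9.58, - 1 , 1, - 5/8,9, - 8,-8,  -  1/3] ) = [ - 8,-8 , - 7, - 2, - 2, - 1,-5/8, - 1/3,3/19,1,1.84, 4,6,7, 8,9,9.58]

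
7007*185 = 1296295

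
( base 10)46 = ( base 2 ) 101110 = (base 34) 1c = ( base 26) 1k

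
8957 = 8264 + 693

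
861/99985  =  861/99985 = 0.01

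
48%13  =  9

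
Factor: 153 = 3^2*17^1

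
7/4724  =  7/4724 = 0.00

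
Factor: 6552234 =2^1*3^2*13^1*28001^1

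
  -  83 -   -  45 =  - 38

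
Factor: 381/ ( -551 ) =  - 3^1*19^(-1 )*29^( - 1) * 127^1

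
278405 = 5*55681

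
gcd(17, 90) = 1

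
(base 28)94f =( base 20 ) hj3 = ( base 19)10H1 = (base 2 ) 1110000001111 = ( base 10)7183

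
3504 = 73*48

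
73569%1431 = 588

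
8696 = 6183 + 2513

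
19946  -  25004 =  - 5058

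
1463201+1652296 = 3115497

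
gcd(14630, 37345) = 385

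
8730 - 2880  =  5850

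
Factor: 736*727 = 2^5* 23^1*727^1 = 535072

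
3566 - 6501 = -2935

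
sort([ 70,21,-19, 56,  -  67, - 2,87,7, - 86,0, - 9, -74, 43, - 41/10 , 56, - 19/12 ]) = [ - 86, -74, - 67, - 19, - 9, - 41/10, -2,- 19/12,0, 7,21,43,56, 56,70, 87] 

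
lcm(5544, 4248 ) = 327096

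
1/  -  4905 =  - 1+4904/4905=- 0.00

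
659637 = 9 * 73293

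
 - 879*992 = -871968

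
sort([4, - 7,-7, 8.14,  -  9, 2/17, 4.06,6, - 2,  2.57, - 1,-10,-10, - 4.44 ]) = [ -10,-10, - 9, -7  , - 7, - 4.44 , - 2,-1 , 2/17, 2.57,  4, 4.06, 6, 8.14]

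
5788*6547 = 37894036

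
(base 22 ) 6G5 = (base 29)3pd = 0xcbd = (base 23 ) 63i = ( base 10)3261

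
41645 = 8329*5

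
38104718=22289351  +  15815367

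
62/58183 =62/58183 = 0.00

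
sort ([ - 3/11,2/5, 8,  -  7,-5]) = [ - 7, - 5, - 3/11 , 2/5,8 ] 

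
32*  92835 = 2970720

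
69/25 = 2+19/25 = 2.76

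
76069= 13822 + 62247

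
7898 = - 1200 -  - 9098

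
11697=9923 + 1774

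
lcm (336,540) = 15120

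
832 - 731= 101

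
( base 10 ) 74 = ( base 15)4E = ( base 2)1001010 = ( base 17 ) 46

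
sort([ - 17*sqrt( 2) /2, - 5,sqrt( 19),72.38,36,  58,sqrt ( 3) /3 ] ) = [ - 17 * sqrt( 2) /2,-5,  sqrt( 3) /3,sqrt ( 19), 36, 58, 72.38]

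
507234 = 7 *72462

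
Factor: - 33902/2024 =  - 2^( - 2) * 67^1 = - 67/4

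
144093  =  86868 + 57225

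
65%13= 0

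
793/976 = 13/16 = 0.81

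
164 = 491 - 327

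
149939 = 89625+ 60314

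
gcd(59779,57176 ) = 1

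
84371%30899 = 22573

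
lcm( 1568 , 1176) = 4704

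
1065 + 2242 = 3307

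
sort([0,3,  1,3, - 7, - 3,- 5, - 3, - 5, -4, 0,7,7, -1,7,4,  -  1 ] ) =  [-7, - 5, - 5,- 4, - 3, - 3 , - 1, - 1, 0,0, 1,3,3 , 4, 7,7, 7]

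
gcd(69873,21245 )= 1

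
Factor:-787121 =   -  31^1*25391^1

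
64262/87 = 64262/87 = 738.64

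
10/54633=10/54633 = 0.00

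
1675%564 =547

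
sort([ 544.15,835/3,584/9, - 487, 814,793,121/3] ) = [ - 487,121/3,584/9,835/3,  544.15,793,814 ]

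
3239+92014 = 95253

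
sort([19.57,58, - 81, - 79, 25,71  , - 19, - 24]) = [-81 ,- 79,-24, - 19, 19.57, 25, 58,71 ]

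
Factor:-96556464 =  - 2^4  *3^2*17^1*39443^1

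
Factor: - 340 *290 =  - 98600 = - 2^3*5^2*17^1 *29^1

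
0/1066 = 0 = 0.00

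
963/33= 29  +  2/11 = 29.18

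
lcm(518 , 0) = 0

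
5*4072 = 20360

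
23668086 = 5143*4602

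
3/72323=3/72323=0.00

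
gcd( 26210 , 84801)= 1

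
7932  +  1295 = 9227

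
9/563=9/563 = 0.02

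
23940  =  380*63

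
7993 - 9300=-1307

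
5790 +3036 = 8826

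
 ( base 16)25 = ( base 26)1b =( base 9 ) 41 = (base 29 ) 18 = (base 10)37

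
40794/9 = 4532+ 2/3 = 4532.67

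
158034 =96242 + 61792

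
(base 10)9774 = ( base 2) 10011000101110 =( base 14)37c2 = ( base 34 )8FG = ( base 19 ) 1818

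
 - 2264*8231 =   -  18634984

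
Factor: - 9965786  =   - 2^1*47^1*106019^1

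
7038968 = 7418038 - 379070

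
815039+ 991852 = 1806891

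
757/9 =757/9=84.11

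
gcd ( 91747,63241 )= 1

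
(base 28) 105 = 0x315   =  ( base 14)405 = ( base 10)789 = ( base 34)n7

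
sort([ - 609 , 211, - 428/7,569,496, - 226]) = [ - 609, - 226, - 428/7,  211 , 496, 569]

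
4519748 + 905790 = 5425538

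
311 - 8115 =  - 7804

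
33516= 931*36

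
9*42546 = 382914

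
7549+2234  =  9783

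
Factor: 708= 2^2*3^1 * 59^1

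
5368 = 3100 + 2268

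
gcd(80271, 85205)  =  1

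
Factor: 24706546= 2^1*113^1*109321^1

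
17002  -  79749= - 62747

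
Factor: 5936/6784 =2^(-3 )*7^1 = 7/8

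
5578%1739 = 361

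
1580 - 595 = 985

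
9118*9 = 82062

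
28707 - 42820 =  - 14113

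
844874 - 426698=418176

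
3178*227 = 721406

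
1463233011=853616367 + 609616644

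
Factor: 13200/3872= 2^ ( - 1 )*3^1*5^2*11^(  -  1 ) = 75/22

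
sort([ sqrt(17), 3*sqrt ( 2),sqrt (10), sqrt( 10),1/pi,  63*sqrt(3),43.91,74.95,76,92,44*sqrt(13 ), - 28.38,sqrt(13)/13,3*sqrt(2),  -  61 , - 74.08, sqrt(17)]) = [-74.08,- 61, - 28.38,sqrt (13)/13,1/pi, sqrt(10),sqrt (10) , sqrt( 17 ) , sqrt(17), 3 * sqrt(2), 3*sqrt(2),43.91,74.95,76,92,63 *sqrt(3),44*sqrt( 13)]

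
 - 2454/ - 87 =818/29  =  28.21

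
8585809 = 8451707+134102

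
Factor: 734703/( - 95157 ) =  - 244901/31719 = - 3^(  -  1) * 97^(- 1) * 109^( - 1)*244901^1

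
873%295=283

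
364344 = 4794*76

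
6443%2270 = 1903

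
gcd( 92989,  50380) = 1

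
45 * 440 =19800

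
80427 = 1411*57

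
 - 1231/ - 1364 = 1231/1364 = 0.90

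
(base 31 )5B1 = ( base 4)1100123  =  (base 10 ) 5147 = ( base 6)35455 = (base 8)12033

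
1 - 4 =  - 3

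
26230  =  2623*10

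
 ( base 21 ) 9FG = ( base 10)4300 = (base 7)15352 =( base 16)10cc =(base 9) 5807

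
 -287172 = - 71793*4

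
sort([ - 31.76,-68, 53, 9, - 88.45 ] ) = [ - 88.45,-68,-31.76, 9, 53 ]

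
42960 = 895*48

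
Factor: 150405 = 3^1*5^1*37^1*271^1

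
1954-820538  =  -818584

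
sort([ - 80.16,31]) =[ - 80.16, 31 ]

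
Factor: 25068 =2^2*3^1 * 2089^1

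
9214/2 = 4607 = 4607.00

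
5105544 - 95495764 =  - 90390220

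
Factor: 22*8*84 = 14784 = 2^6* 3^1*7^1 *11^1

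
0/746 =0 = 0.00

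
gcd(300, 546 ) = 6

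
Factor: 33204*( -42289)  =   -2^2*3^1*13^1 *2767^1*3253^1= - 1404163956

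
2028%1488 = 540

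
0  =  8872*0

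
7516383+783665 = 8300048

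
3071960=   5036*610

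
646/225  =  646/225 = 2.87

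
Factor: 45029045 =5^1*167^1*53927^1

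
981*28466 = 27925146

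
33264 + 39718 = 72982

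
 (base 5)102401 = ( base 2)110110010100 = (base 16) d94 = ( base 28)4C4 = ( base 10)3476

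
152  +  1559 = 1711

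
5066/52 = 97 + 11/26=97.42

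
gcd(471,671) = 1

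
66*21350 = 1409100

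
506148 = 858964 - 352816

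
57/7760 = 57/7760 = 0.01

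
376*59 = 22184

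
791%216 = 143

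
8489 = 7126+1363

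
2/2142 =1/1071 = 0.00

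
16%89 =16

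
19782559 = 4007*4937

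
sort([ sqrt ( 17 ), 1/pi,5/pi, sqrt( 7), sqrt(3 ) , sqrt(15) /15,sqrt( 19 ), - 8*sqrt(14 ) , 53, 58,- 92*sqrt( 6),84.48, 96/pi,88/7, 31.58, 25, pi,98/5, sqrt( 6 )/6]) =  [- 92*sqrt(6 ), - 8*sqrt ( 14), sqrt(15 ) /15,1/pi, sqrt( 6) /6,  5/pi, sqrt( 3), sqrt( 7), pi,sqrt(17), sqrt(19) , 88/7, 98/5, 25,96/pi,31.58, 53  ,  58, 84.48]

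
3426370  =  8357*410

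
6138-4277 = 1861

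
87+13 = 100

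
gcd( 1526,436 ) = 218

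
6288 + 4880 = 11168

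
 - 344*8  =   - 2752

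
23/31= 23/31 = 0.74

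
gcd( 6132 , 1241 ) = 73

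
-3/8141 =-3/8141 = - 0.00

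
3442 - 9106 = - 5664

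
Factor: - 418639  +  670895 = 252256 = 2^5*7883^1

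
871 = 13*67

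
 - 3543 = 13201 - 16744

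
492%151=39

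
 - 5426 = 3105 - 8531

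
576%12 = 0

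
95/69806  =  5/3674 =0.00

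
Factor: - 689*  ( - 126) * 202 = 17536428 = 2^2 * 3^2*7^1* 13^1 * 53^1*101^1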